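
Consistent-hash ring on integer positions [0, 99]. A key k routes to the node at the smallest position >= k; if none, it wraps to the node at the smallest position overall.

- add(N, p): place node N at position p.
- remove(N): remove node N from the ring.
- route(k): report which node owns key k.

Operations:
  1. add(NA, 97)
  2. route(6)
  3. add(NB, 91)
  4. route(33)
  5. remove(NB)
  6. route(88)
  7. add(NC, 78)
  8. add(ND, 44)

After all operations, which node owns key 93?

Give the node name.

Answer: NA

Derivation:
Op 1: add NA@97 -> ring=[97:NA]
Op 2: route key 6: smallest pos >= 6 is 97 -> NA
Op 3: add NB@91 -> ring=[91:NB,97:NA]
Op 4: route key 33: smallest pos >= 33 is 91 -> NB
Op 5: remove NB -> ring=[97:NA]
Op 6: route key 88: smallest pos >= 88 is 97 -> NA
Op 7: add NC@78 -> ring=[78:NC,97:NA]
Op 8: add ND@44 -> ring=[44:ND,78:NC,97:NA]
Final route key 93: smallest pos >= 93 is 97 -> NA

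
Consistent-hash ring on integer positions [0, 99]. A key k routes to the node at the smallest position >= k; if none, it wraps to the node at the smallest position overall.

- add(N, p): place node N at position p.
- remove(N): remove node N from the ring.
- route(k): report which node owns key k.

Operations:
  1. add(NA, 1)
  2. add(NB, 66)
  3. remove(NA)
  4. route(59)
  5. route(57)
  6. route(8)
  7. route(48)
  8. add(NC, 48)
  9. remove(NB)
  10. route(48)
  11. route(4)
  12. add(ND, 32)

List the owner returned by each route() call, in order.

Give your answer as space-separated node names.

Answer: NB NB NB NB NC NC

Derivation:
Op 1: add NA@1 -> ring=[1:NA]
Op 2: add NB@66 -> ring=[1:NA,66:NB]
Op 3: remove NA -> ring=[66:NB]
Op 4: route key 59: smallest pos >= 59 is 66 -> NB
Op 5: route key 57: smallest pos >= 57 is 66 -> NB
Op 6: route key 8: smallest pos >= 8 is 66 -> NB
Op 7: route key 48: smallest pos >= 48 is 66 -> NB
Op 8: add NC@48 -> ring=[48:NC,66:NB]
Op 9: remove NB -> ring=[48:NC]
Op 10: route key 48: smallest pos >= 48 is 48 -> NC
Op 11: route key 4: smallest pos >= 4 is 48 -> NC
Op 12: add ND@32 -> ring=[32:ND,48:NC]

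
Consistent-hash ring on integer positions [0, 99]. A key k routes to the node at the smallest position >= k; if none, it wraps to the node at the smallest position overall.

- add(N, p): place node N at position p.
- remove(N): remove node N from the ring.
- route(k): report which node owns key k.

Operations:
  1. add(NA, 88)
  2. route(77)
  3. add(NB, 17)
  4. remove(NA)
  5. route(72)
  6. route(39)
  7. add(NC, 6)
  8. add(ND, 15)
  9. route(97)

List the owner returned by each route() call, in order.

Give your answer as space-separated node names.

Answer: NA NB NB NC

Derivation:
Op 1: add NA@88 -> ring=[88:NA]
Op 2: route key 77: smallest pos >= 77 is 88 -> NA
Op 3: add NB@17 -> ring=[17:NB,88:NA]
Op 4: remove NA -> ring=[17:NB]
Op 5: route key 72: none >= 72, wrap to smallest pos 17 -> NB
Op 6: route key 39: none >= 39, wrap to smallest pos 17 -> NB
Op 7: add NC@6 -> ring=[6:NC,17:NB]
Op 8: add ND@15 -> ring=[6:NC,15:ND,17:NB]
Op 9: route key 97: none >= 97, wrap to smallest pos 6 -> NC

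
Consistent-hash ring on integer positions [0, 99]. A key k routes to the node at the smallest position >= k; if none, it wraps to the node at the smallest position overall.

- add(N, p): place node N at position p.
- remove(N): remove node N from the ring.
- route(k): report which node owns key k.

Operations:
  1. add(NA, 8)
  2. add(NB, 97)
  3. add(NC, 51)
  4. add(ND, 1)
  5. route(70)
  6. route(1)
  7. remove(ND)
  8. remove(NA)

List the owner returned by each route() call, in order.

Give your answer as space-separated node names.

Op 1: add NA@8 -> ring=[8:NA]
Op 2: add NB@97 -> ring=[8:NA,97:NB]
Op 3: add NC@51 -> ring=[8:NA,51:NC,97:NB]
Op 4: add ND@1 -> ring=[1:ND,8:NA,51:NC,97:NB]
Op 5: route key 70: smallest pos >= 70 is 97 -> NB
Op 6: route key 1: smallest pos >= 1 is 1 -> ND
Op 7: remove ND -> ring=[8:NA,51:NC,97:NB]
Op 8: remove NA -> ring=[51:NC,97:NB]

Answer: NB ND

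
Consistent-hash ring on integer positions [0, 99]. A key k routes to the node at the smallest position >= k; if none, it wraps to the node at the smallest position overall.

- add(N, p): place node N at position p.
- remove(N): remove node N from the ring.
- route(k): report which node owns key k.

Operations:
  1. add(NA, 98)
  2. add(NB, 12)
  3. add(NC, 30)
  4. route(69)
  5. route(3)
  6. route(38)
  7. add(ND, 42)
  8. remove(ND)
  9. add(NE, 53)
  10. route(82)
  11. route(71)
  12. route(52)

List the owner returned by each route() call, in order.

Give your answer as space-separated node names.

Answer: NA NB NA NA NA NE

Derivation:
Op 1: add NA@98 -> ring=[98:NA]
Op 2: add NB@12 -> ring=[12:NB,98:NA]
Op 3: add NC@30 -> ring=[12:NB,30:NC,98:NA]
Op 4: route key 69: smallest pos >= 69 is 98 -> NA
Op 5: route key 3: smallest pos >= 3 is 12 -> NB
Op 6: route key 38: smallest pos >= 38 is 98 -> NA
Op 7: add ND@42 -> ring=[12:NB,30:NC,42:ND,98:NA]
Op 8: remove ND -> ring=[12:NB,30:NC,98:NA]
Op 9: add NE@53 -> ring=[12:NB,30:NC,53:NE,98:NA]
Op 10: route key 82: smallest pos >= 82 is 98 -> NA
Op 11: route key 71: smallest pos >= 71 is 98 -> NA
Op 12: route key 52: smallest pos >= 52 is 53 -> NE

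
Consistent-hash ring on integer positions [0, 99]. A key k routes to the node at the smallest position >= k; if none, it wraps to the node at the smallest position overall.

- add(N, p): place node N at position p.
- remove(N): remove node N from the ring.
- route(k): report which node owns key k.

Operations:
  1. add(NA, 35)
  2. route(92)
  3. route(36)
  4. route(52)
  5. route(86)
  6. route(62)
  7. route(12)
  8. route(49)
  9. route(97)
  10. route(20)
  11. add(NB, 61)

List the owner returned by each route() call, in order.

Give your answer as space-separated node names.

Answer: NA NA NA NA NA NA NA NA NA

Derivation:
Op 1: add NA@35 -> ring=[35:NA]
Op 2: route key 92: none >= 92, wrap to smallest pos 35 -> NA
Op 3: route key 36: none >= 36, wrap to smallest pos 35 -> NA
Op 4: route key 52: none >= 52, wrap to smallest pos 35 -> NA
Op 5: route key 86: none >= 86, wrap to smallest pos 35 -> NA
Op 6: route key 62: none >= 62, wrap to smallest pos 35 -> NA
Op 7: route key 12: smallest pos >= 12 is 35 -> NA
Op 8: route key 49: none >= 49, wrap to smallest pos 35 -> NA
Op 9: route key 97: none >= 97, wrap to smallest pos 35 -> NA
Op 10: route key 20: smallest pos >= 20 is 35 -> NA
Op 11: add NB@61 -> ring=[35:NA,61:NB]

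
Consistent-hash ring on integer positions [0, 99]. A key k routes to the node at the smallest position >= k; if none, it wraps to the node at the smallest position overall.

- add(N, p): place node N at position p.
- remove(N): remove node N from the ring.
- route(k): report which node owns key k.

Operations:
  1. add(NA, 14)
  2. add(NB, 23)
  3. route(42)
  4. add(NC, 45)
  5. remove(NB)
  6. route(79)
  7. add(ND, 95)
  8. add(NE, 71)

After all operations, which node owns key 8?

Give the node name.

Op 1: add NA@14 -> ring=[14:NA]
Op 2: add NB@23 -> ring=[14:NA,23:NB]
Op 3: route key 42: none >= 42, wrap to smallest pos 14 -> NA
Op 4: add NC@45 -> ring=[14:NA,23:NB,45:NC]
Op 5: remove NB -> ring=[14:NA,45:NC]
Op 6: route key 79: none >= 79, wrap to smallest pos 14 -> NA
Op 7: add ND@95 -> ring=[14:NA,45:NC,95:ND]
Op 8: add NE@71 -> ring=[14:NA,45:NC,71:NE,95:ND]
Final route key 8: smallest pos >= 8 is 14 -> NA

Answer: NA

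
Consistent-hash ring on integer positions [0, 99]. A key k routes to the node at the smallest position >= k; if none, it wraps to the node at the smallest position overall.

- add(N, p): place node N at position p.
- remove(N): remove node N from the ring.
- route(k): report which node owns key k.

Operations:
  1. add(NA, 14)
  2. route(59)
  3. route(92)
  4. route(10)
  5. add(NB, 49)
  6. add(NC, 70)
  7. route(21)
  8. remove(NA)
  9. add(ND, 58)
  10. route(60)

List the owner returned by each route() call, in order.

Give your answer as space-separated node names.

Answer: NA NA NA NB NC

Derivation:
Op 1: add NA@14 -> ring=[14:NA]
Op 2: route key 59: none >= 59, wrap to smallest pos 14 -> NA
Op 3: route key 92: none >= 92, wrap to smallest pos 14 -> NA
Op 4: route key 10: smallest pos >= 10 is 14 -> NA
Op 5: add NB@49 -> ring=[14:NA,49:NB]
Op 6: add NC@70 -> ring=[14:NA,49:NB,70:NC]
Op 7: route key 21: smallest pos >= 21 is 49 -> NB
Op 8: remove NA -> ring=[49:NB,70:NC]
Op 9: add ND@58 -> ring=[49:NB,58:ND,70:NC]
Op 10: route key 60: smallest pos >= 60 is 70 -> NC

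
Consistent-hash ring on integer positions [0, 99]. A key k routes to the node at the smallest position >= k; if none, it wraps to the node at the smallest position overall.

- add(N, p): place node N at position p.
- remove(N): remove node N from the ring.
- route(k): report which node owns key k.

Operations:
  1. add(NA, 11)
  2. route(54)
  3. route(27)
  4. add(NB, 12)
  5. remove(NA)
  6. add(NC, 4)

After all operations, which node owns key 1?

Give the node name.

Op 1: add NA@11 -> ring=[11:NA]
Op 2: route key 54: none >= 54, wrap to smallest pos 11 -> NA
Op 3: route key 27: none >= 27, wrap to smallest pos 11 -> NA
Op 4: add NB@12 -> ring=[11:NA,12:NB]
Op 5: remove NA -> ring=[12:NB]
Op 6: add NC@4 -> ring=[4:NC,12:NB]
Final route key 1: smallest pos >= 1 is 4 -> NC

Answer: NC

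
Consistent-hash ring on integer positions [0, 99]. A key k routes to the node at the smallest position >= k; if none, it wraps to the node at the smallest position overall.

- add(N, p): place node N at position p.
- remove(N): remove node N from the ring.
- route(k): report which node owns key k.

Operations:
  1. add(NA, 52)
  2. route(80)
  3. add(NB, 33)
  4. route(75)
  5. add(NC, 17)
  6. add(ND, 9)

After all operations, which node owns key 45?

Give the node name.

Op 1: add NA@52 -> ring=[52:NA]
Op 2: route key 80: none >= 80, wrap to smallest pos 52 -> NA
Op 3: add NB@33 -> ring=[33:NB,52:NA]
Op 4: route key 75: none >= 75, wrap to smallest pos 33 -> NB
Op 5: add NC@17 -> ring=[17:NC,33:NB,52:NA]
Op 6: add ND@9 -> ring=[9:ND,17:NC,33:NB,52:NA]
Final route key 45: smallest pos >= 45 is 52 -> NA

Answer: NA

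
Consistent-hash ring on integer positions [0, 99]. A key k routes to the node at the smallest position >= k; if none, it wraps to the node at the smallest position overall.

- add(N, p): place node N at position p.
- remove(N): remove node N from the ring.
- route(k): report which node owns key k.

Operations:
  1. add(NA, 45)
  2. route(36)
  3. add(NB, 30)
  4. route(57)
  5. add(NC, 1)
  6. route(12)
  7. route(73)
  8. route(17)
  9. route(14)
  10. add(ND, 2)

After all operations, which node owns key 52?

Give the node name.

Answer: NC

Derivation:
Op 1: add NA@45 -> ring=[45:NA]
Op 2: route key 36: smallest pos >= 36 is 45 -> NA
Op 3: add NB@30 -> ring=[30:NB,45:NA]
Op 4: route key 57: none >= 57, wrap to smallest pos 30 -> NB
Op 5: add NC@1 -> ring=[1:NC,30:NB,45:NA]
Op 6: route key 12: smallest pos >= 12 is 30 -> NB
Op 7: route key 73: none >= 73, wrap to smallest pos 1 -> NC
Op 8: route key 17: smallest pos >= 17 is 30 -> NB
Op 9: route key 14: smallest pos >= 14 is 30 -> NB
Op 10: add ND@2 -> ring=[1:NC,2:ND,30:NB,45:NA]
Final route key 52: none >= 52, wrap to smallest pos 1 -> NC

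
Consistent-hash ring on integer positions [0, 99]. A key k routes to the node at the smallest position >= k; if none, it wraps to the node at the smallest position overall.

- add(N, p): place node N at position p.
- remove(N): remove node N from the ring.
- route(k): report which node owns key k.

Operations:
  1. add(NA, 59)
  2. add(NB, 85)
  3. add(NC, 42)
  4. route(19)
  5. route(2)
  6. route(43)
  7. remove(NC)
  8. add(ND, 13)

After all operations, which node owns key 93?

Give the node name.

Op 1: add NA@59 -> ring=[59:NA]
Op 2: add NB@85 -> ring=[59:NA,85:NB]
Op 3: add NC@42 -> ring=[42:NC,59:NA,85:NB]
Op 4: route key 19: smallest pos >= 19 is 42 -> NC
Op 5: route key 2: smallest pos >= 2 is 42 -> NC
Op 6: route key 43: smallest pos >= 43 is 59 -> NA
Op 7: remove NC -> ring=[59:NA,85:NB]
Op 8: add ND@13 -> ring=[13:ND,59:NA,85:NB]
Final route key 93: none >= 93, wrap to smallest pos 13 -> ND

Answer: ND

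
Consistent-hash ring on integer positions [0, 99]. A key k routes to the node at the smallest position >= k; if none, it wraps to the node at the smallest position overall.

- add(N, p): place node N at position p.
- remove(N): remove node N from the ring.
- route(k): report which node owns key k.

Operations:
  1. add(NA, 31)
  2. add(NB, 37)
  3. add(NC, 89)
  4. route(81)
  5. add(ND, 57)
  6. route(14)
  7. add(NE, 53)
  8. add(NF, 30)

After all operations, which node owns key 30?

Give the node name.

Op 1: add NA@31 -> ring=[31:NA]
Op 2: add NB@37 -> ring=[31:NA,37:NB]
Op 3: add NC@89 -> ring=[31:NA,37:NB,89:NC]
Op 4: route key 81: smallest pos >= 81 is 89 -> NC
Op 5: add ND@57 -> ring=[31:NA,37:NB,57:ND,89:NC]
Op 6: route key 14: smallest pos >= 14 is 31 -> NA
Op 7: add NE@53 -> ring=[31:NA,37:NB,53:NE,57:ND,89:NC]
Op 8: add NF@30 -> ring=[30:NF,31:NA,37:NB,53:NE,57:ND,89:NC]
Final route key 30: smallest pos >= 30 is 30 -> NF

Answer: NF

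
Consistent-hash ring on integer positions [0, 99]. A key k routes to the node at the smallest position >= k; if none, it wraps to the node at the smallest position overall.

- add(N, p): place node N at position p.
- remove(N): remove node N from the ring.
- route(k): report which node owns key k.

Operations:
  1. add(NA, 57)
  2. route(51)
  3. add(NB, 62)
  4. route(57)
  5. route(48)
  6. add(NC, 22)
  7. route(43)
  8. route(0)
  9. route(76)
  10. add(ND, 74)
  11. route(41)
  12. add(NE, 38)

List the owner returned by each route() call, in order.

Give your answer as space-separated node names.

Op 1: add NA@57 -> ring=[57:NA]
Op 2: route key 51: smallest pos >= 51 is 57 -> NA
Op 3: add NB@62 -> ring=[57:NA,62:NB]
Op 4: route key 57: smallest pos >= 57 is 57 -> NA
Op 5: route key 48: smallest pos >= 48 is 57 -> NA
Op 6: add NC@22 -> ring=[22:NC,57:NA,62:NB]
Op 7: route key 43: smallest pos >= 43 is 57 -> NA
Op 8: route key 0: smallest pos >= 0 is 22 -> NC
Op 9: route key 76: none >= 76, wrap to smallest pos 22 -> NC
Op 10: add ND@74 -> ring=[22:NC,57:NA,62:NB,74:ND]
Op 11: route key 41: smallest pos >= 41 is 57 -> NA
Op 12: add NE@38 -> ring=[22:NC,38:NE,57:NA,62:NB,74:ND]

Answer: NA NA NA NA NC NC NA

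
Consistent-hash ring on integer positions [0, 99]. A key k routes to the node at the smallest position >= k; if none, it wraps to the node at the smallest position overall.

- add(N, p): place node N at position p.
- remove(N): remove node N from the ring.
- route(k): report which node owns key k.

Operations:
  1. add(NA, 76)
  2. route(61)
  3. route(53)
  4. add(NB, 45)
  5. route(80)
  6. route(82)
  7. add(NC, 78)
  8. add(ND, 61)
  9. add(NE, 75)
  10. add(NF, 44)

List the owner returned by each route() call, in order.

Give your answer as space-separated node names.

Answer: NA NA NB NB

Derivation:
Op 1: add NA@76 -> ring=[76:NA]
Op 2: route key 61: smallest pos >= 61 is 76 -> NA
Op 3: route key 53: smallest pos >= 53 is 76 -> NA
Op 4: add NB@45 -> ring=[45:NB,76:NA]
Op 5: route key 80: none >= 80, wrap to smallest pos 45 -> NB
Op 6: route key 82: none >= 82, wrap to smallest pos 45 -> NB
Op 7: add NC@78 -> ring=[45:NB,76:NA,78:NC]
Op 8: add ND@61 -> ring=[45:NB,61:ND,76:NA,78:NC]
Op 9: add NE@75 -> ring=[45:NB,61:ND,75:NE,76:NA,78:NC]
Op 10: add NF@44 -> ring=[44:NF,45:NB,61:ND,75:NE,76:NA,78:NC]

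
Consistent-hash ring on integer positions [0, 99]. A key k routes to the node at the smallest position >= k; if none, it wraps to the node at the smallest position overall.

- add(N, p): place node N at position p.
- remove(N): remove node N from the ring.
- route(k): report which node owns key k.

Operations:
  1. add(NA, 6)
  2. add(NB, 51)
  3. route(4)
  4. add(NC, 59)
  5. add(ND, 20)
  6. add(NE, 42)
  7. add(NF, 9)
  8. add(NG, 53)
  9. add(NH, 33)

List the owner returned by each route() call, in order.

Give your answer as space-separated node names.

Answer: NA

Derivation:
Op 1: add NA@6 -> ring=[6:NA]
Op 2: add NB@51 -> ring=[6:NA,51:NB]
Op 3: route key 4: smallest pos >= 4 is 6 -> NA
Op 4: add NC@59 -> ring=[6:NA,51:NB,59:NC]
Op 5: add ND@20 -> ring=[6:NA,20:ND,51:NB,59:NC]
Op 6: add NE@42 -> ring=[6:NA,20:ND,42:NE,51:NB,59:NC]
Op 7: add NF@9 -> ring=[6:NA,9:NF,20:ND,42:NE,51:NB,59:NC]
Op 8: add NG@53 -> ring=[6:NA,9:NF,20:ND,42:NE,51:NB,53:NG,59:NC]
Op 9: add NH@33 -> ring=[6:NA,9:NF,20:ND,33:NH,42:NE,51:NB,53:NG,59:NC]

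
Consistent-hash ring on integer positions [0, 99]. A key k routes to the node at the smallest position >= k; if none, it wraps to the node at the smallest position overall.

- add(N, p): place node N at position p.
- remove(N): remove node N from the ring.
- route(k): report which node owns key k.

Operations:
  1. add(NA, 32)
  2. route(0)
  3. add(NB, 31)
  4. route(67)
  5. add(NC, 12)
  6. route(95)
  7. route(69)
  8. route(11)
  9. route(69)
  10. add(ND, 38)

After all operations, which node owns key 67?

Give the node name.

Op 1: add NA@32 -> ring=[32:NA]
Op 2: route key 0: smallest pos >= 0 is 32 -> NA
Op 3: add NB@31 -> ring=[31:NB,32:NA]
Op 4: route key 67: none >= 67, wrap to smallest pos 31 -> NB
Op 5: add NC@12 -> ring=[12:NC,31:NB,32:NA]
Op 6: route key 95: none >= 95, wrap to smallest pos 12 -> NC
Op 7: route key 69: none >= 69, wrap to smallest pos 12 -> NC
Op 8: route key 11: smallest pos >= 11 is 12 -> NC
Op 9: route key 69: none >= 69, wrap to smallest pos 12 -> NC
Op 10: add ND@38 -> ring=[12:NC,31:NB,32:NA,38:ND]
Final route key 67: none >= 67, wrap to smallest pos 12 -> NC

Answer: NC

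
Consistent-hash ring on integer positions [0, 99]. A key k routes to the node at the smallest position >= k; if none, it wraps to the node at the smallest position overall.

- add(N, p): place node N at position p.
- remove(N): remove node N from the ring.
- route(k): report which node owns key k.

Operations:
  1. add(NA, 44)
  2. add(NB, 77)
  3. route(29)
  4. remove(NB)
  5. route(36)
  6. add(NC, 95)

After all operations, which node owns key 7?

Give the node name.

Op 1: add NA@44 -> ring=[44:NA]
Op 2: add NB@77 -> ring=[44:NA,77:NB]
Op 3: route key 29: smallest pos >= 29 is 44 -> NA
Op 4: remove NB -> ring=[44:NA]
Op 5: route key 36: smallest pos >= 36 is 44 -> NA
Op 6: add NC@95 -> ring=[44:NA,95:NC]
Final route key 7: smallest pos >= 7 is 44 -> NA

Answer: NA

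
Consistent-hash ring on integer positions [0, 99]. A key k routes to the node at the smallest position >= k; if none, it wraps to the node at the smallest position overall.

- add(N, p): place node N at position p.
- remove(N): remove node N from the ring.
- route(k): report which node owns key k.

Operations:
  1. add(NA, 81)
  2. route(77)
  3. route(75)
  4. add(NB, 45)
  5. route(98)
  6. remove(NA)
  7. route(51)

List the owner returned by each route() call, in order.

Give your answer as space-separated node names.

Answer: NA NA NB NB

Derivation:
Op 1: add NA@81 -> ring=[81:NA]
Op 2: route key 77: smallest pos >= 77 is 81 -> NA
Op 3: route key 75: smallest pos >= 75 is 81 -> NA
Op 4: add NB@45 -> ring=[45:NB,81:NA]
Op 5: route key 98: none >= 98, wrap to smallest pos 45 -> NB
Op 6: remove NA -> ring=[45:NB]
Op 7: route key 51: none >= 51, wrap to smallest pos 45 -> NB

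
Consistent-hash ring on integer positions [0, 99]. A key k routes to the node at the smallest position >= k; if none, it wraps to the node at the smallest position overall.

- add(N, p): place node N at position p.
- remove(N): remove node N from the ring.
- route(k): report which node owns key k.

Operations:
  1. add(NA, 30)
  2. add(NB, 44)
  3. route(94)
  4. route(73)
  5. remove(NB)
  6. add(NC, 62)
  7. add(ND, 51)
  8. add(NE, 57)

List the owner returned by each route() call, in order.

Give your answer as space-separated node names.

Answer: NA NA

Derivation:
Op 1: add NA@30 -> ring=[30:NA]
Op 2: add NB@44 -> ring=[30:NA,44:NB]
Op 3: route key 94: none >= 94, wrap to smallest pos 30 -> NA
Op 4: route key 73: none >= 73, wrap to smallest pos 30 -> NA
Op 5: remove NB -> ring=[30:NA]
Op 6: add NC@62 -> ring=[30:NA,62:NC]
Op 7: add ND@51 -> ring=[30:NA,51:ND,62:NC]
Op 8: add NE@57 -> ring=[30:NA,51:ND,57:NE,62:NC]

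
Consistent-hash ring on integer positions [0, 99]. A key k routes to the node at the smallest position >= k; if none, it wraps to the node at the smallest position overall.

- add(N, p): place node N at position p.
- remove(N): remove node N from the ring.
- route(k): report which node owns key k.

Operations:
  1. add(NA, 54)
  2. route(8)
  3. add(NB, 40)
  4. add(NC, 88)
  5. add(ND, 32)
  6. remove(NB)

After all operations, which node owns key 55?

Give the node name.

Op 1: add NA@54 -> ring=[54:NA]
Op 2: route key 8: smallest pos >= 8 is 54 -> NA
Op 3: add NB@40 -> ring=[40:NB,54:NA]
Op 4: add NC@88 -> ring=[40:NB,54:NA,88:NC]
Op 5: add ND@32 -> ring=[32:ND,40:NB,54:NA,88:NC]
Op 6: remove NB -> ring=[32:ND,54:NA,88:NC]
Final route key 55: smallest pos >= 55 is 88 -> NC

Answer: NC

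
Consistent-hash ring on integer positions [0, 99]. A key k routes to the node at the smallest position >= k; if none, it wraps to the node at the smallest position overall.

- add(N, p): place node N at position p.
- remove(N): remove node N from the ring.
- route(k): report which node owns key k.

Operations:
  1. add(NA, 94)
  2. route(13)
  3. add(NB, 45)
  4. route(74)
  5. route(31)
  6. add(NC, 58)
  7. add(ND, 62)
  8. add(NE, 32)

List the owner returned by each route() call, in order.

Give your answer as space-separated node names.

Answer: NA NA NB

Derivation:
Op 1: add NA@94 -> ring=[94:NA]
Op 2: route key 13: smallest pos >= 13 is 94 -> NA
Op 3: add NB@45 -> ring=[45:NB,94:NA]
Op 4: route key 74: smallest pos >= 74 is 94 -> NA
Op 5: route key 31: smallest pos >= 31 is 45 -> NB
Op 6: add NC@58 -> ring=[45:NB,58:NC,94:NA]
Op 7: add ND@62 -> ring=[45:NB,58:NC,62:ND,94:NA]
Op 8: add NE@32 -> ring=[32:NE,45:NB,58:NC,62:ND,94:NA]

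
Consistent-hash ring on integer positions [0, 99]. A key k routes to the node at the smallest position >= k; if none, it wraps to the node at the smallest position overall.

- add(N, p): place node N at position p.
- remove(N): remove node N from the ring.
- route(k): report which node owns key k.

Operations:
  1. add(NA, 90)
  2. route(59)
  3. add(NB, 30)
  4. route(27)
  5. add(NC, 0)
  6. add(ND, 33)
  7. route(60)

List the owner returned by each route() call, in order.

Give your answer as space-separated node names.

Answer: NA NB NA

Derivation:
Op 1: add NA@90 -> ring=[90:NA]
Op 2: route key 59: smallest pos >= 59 is 90 -> NA
Op 3: add NB@30 -> ring=[30:NB,90:NA]
Op 4: route key 27: smallest pos >= 27 is 30 -> NB
Op 5: add NC@0 -> ring=[0:NC,30:NB,90:NA]
Op 6: add ND@33 -> ring=[0:NC,30:NB,33:ND,90:NA]
Op 7: route key 60: smallest pos >= 60 is 90 -> NA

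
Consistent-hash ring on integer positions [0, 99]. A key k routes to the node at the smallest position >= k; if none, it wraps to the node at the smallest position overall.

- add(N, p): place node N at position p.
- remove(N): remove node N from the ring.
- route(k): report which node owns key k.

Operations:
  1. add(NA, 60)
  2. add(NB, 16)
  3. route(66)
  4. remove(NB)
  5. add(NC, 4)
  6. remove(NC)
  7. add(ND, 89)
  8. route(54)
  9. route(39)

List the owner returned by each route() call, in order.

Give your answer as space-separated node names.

Answer: NB NA NA

Derivation:
Op 1: add NA@60 -> ring=[60:NA]
Op 2: add NB@16 -> ring=[16:NB,60:NA]
Op 3: route key 66: none >= 66, wrap to smallest pos 16 -> NB
Op 4: remove NB -> ring=[60:NA]
Op 5: add NC@4 -> ring=[4:NC,60:NA]
Op 6: remove NC -> ring=[60:NA]
Op 7: add ND@89 -> ring=[60:NA,89:ND]
Op 8: route key 54: smallest pos >= 54 is 60 -> NA
Op 9: route key 39: smallest pos >= 39 is 60 -> NA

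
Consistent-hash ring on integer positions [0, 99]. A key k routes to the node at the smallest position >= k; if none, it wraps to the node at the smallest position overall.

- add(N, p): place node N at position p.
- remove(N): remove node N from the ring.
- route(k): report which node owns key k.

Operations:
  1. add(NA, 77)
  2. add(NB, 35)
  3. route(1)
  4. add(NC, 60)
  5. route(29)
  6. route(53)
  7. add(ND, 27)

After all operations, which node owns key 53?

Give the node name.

Op 1: add NA@77 -> ring=[77:NA]
Op 2: add NB@35 -> ring=[35:NB,77:NA]
Op 3: route key 1: smallest pos >= 1 is 35 -> NB
Op 4: add NC@60 -> ring=[35:NB,60:NC,77:NA]
Op 5: route key 29: smallest pos >= 29 is 35 -> NB
Op 6: route key 53: smallest pos >= 53 is 60 -> NC
Op 7: add ND@27 -> ring=[27:ND,35:NB,60:NC,77:NA]
Final route key 53: smallest pos >= 53 is 60 -> NC

Answer: NC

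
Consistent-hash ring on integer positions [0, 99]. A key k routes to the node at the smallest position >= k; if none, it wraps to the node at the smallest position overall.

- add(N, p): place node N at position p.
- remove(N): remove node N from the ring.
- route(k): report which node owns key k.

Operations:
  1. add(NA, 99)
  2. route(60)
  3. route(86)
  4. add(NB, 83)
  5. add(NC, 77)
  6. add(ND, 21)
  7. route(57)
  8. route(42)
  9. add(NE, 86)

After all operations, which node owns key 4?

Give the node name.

Answer: ND

Derivation:
Op 1: add NA@99 -> ring=[99:NA]
Op 2: route key 60: smallest pos >= 60 is 99 -> NA
Op 3: route key 86: smallest pos >= 86 is 99 -> NA
Op 4: add NB@83 -> ring=[83:NB,99:NA]
Op 5: add NC@77 -> ring=[77:NC,83:NB,99:NA]
Op 6: add ND@21 -> ring=[21:ND,77:NC,83:NB,99:NA]
Op 7: route key 57: smallest pos >= 57 is 77 -> NC
Op 8: route key 42: smallest pos >= 42 is 77 -> NC
Op 9: add NE@86 -> ring=[21:ND,77:NC,83:NB,86:NE,99:NA]
Final route key 4: smallest pos >= 4 is 21 -> ND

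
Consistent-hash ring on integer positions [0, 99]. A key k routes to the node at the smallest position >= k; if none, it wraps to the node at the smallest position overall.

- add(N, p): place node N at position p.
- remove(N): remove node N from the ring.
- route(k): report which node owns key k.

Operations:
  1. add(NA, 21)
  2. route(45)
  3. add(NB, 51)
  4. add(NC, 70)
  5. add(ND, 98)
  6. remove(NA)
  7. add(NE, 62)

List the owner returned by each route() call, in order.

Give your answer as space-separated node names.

Op 1: add NA@21 -> ring=[21:NA]
Op 2: route key 45: none >= 45, wrap to smallest pos 21 -> NA
Op 3: add NB@51 -> ring=[21:NA,51:NB]
Op 4: add NC@70 -> ring=[21:NA,51:NB,70:NC]
Op 5: add ND@98 -> ring=[21:NA,51:NB,70:NC,98:ND]
Op 6: remove NA -> ring=[51:NB,70:NC,98:ND]
Op 7: add NE@62 -> ring=[51:NB,62:NE,70:NC,98:ND]

Answer: NA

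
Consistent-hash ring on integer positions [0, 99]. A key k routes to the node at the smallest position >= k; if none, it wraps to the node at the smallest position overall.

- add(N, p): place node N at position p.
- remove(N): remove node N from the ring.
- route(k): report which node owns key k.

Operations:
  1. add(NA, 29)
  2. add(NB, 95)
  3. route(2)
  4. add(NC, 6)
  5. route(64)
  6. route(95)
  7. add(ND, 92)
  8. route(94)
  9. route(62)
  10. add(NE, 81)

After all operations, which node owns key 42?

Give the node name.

Op 1: add NA@29 -> ring=[29:NA]
Op 2: add NB@95 -> ring=[29:NA,95:NB]
Op 3: route key 2: smallest pos >= 2 is 29 -> NA
Op 4: add NC@6 -> ring=[6:NC,29:NA,95:NB]
Op 5: route key 64: smallest pos >= 64 is 95 -> NB
Op 6: route key 95: smallest pos >= 95 is 95 -> NB
Op 7: add ND@92 -> ring=[6:NC,29:NA,92:ND,95:NB]
Op 8: route key 94: smallest pos >= 94 is 95 -> NB
Op 9: route key 62: smallest pos >= 62 is 92 -> ND
Op 10: add NE@81 -> ring=[6:NC,29:NA,81:NE,92:ND,95:NB]
Final route key 42: smallest pos >= 42 is 81 -> NE

Answer: NE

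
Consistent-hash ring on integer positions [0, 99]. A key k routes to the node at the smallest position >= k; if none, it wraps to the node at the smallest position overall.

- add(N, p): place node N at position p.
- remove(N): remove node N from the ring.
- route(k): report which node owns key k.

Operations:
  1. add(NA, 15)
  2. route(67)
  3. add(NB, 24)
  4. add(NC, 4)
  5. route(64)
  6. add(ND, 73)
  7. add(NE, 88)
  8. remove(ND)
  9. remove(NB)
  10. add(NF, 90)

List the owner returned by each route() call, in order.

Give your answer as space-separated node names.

Answer: NA NC

Derivation:
Op 1: add NA@15 -> ring=[15:NA]
Op 2: route key 67: none >= 67, wrap to smallest pos 15 -> NA
Op 3: add NB@24 -> ring=[15:NA,24:NB]
Op 4: add NC@4 -> ring=[4:NC,15:NA,24:NB]
Op 5: route key 64: none >= 64, wrap to smallest pos 4 -> NC
Op 6: add ND@73 -> ring=[4:NC,15:NA,24:NB,73:ND]
Op 7: add NE@88 -> ring=[4:NC,15:NA,24:NB,73:ND,88:NE]
Op 8: remove ND -> ring=[4:NC,15:NA,24:NB,88:NE]
Op 9: remove NB -> ring=[4:NC,15:NA,88:NE]
Op 10: add NF@90 -> ring=[4:NC,15:NA,88:NE,90:NF]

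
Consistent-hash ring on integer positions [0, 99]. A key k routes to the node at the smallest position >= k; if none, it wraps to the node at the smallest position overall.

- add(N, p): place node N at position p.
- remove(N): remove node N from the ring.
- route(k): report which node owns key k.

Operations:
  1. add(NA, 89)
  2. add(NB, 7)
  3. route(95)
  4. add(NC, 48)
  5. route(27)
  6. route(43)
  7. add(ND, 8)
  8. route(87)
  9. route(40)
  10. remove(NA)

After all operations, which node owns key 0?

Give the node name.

Answer: NB

Derivation:
Op 1: add NA@89 -> ring=[89:NA]
Op 2: add NB@7 -> ring=[7:NB,89:NA]
Op 3: route key 95: none >= 95, wrap to smallest pos 7 -> NB
Op 4: add NC@48 -> ring=[7:NB,48:NC,89:NA]
Op 5: route key 27: smallest pos >= 27 is 48 -> NC
Op 6: route key 43: smallest pos >= 43 is 48 -> NC
Op 7: add ND@8 -> ring=[7:NB,8:ND,48:NC,89:NA]
Op 8: route key 87: smallest pos >= 87 is 89 -> NA
Op 9: route key 40: smallest pos >= 40 is 48 -> NC
Op 10: remove NA -> ring=[7:NB,8:ND,48:NC]
Final route key 0: smallest pos >= 0 is 7 -> NB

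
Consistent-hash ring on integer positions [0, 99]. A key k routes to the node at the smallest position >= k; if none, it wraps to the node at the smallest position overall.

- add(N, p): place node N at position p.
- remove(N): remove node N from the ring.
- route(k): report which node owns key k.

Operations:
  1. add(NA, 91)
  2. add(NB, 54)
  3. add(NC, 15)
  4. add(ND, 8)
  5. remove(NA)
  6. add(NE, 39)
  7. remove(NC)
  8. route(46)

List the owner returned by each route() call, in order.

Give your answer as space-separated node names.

Answer: NB

Derivation:
Op 1: add NA@91 -> ring=[91:NA]
Op 2: add NB@54 -> ring=[54:NB,91:NA]
Op 3: add NC@15 -> ring=[15:NC,54:NB,91:NA]
Op 4: add ND@8 -> ring=[8:ND,15:NC,54:NB,91:NA]
Op 5: remove NA -> ring=[8:ND,15:NC,54:NB]
Op 6: add NE@39 -> ring=[8:ND,15:NC,39:NE,54:NB]
Op 7: remove NC -> ring=[8:ND,39:NE,54:NB]
Op 8: route key 46: smallest pos >= 46 is 54 -> NB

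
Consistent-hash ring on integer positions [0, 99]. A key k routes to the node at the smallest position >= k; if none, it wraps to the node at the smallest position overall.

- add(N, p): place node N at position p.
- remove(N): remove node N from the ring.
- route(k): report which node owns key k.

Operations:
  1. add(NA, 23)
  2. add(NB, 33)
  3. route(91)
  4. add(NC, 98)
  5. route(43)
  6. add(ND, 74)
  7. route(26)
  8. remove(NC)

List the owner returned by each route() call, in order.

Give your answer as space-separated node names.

Answer: NA NC NB

Derivation:
Op 1: add NA@23 -> ring=[23:NA]
Op 2: add NB@33 -> ring=[23:NA,33:NB]
Op 3: route key 91: none >= 91, wrap to smallest pos 23 -> NA
Op 4: add NC@98 -> ring=[23:NA,33:NB,98:NC]
Op 5: route key 43: smallest pos >= 43 is 98 -> NC
Op 6: add ND@74 -> ring=[23:NA,33:NB,74:ND,98:NC]
Op 7: route key 26: smallest pos >= 26 is 33 -> NB
Op 8: remove NC -> ring=[23:NA,33:NB,74:ND]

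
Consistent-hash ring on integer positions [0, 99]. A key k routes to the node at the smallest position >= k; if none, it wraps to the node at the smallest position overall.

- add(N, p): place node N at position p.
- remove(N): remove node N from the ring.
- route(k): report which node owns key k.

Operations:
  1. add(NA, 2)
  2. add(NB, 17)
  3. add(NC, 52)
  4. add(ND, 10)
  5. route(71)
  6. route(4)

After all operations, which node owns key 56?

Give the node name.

Answer: NA

Derivation:
Op 1: add NA@2 -> ring=[2:NA]
Op 2: add NB@17 -> ring=[2:NA,17:NB]
Op 3: add NC@52 -> ring=[2:NA,17:NB,52:NC]
Op 4: add ND@10 -> ring=[2:NA,10:ND,17:NB,52:NC]
Op 5: route key 71: none >= 71, wrap to smallest pos 2 -> NA
Op 6: route key 4: smallest pos >= 4 is 10 -> ND
Final route key 56: none >= 56, wrap to smallest pos 2 -> NA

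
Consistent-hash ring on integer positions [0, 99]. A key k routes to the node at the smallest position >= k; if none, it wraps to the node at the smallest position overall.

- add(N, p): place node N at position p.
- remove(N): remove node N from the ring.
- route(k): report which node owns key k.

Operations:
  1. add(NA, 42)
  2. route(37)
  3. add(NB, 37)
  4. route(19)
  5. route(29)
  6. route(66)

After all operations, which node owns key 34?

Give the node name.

Answer: NB

Derivation:
Op 1: add NA@42 -> ring=[42:NA]
Op 2: route key 37: smallest pos >= 37 is 42 -> NA
Op 3: add NB@37 -> ring=[37:NB,42:NA]
Op 4: route key 19: smallest pos >= 19 is 37 -> NB
Op 5: route key 29: smallest pos >= 29 is 37 -> NB
Op 6: route key 66: none >= 66, wrap to smallest pos 37 -> NB
Final route key 34: smallest pos >= 34 is 37 -> NB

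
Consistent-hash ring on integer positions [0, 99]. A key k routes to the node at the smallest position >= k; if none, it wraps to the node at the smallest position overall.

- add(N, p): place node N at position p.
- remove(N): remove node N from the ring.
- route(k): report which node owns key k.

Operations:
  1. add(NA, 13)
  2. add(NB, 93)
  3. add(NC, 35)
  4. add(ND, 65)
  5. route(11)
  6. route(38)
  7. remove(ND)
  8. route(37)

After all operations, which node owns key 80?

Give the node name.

Answer: NB

Derivation:
Op 1: add NA@13 -> ring=[13:NA]
Op 2: add NB@93 -> ring=[13:NA,93:NB]
Op 3: add NC@35 -> ring=[13:NA,35:NC,93:NB]
Op 4: add ND@65 -> ring=[13:NA,35:NC,65:ND,93:NB]
Op 5: route key 11: smallest pos >= 11 is 13 -> NA
Op 6: route key 38: smallest pos >= 38 is 65 -> ND
Op 7: remove ND -> ring=[13:NA,35:NC,93:NB]
Op 8: route key 37: smallest pos >= 37 is 93 -> NB
Final route key 80: smallest pos >= 80 is 93 -> NB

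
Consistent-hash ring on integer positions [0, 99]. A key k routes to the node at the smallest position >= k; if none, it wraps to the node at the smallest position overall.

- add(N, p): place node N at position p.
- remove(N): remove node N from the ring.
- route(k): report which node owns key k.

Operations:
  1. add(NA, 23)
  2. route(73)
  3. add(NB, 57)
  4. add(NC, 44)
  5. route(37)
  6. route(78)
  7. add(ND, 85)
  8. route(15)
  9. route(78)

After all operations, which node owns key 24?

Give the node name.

Op 1: add NA@23 -> ring=[23:NA]
Op 2: route key 73: none >= 73, wrap to smallest pos 23 -> NA
Op 3: add NB@57 -> ring=[23:NA,57:NB]
Op 4: add NC@44 -> ring=[23:NA,44:NC,57:NB]
Op 5: route key 37: smallest pos >= 37 is 44 -> NC
Op 6: route key 78: none >= 78, wrap to smallest pos 23 -> NA
Op 7: add ND@85 -> ring=[23:NA,44:NC,57:NB,85:ND]
Op 8: route key 15: smallest pos >= 15 is 23 -> NA
Op 9: route key 78: smallest pos >= 78 is 85 -> ND
Final route key 24: smallest pos >= 24 is 44 -> NC

Answer: NC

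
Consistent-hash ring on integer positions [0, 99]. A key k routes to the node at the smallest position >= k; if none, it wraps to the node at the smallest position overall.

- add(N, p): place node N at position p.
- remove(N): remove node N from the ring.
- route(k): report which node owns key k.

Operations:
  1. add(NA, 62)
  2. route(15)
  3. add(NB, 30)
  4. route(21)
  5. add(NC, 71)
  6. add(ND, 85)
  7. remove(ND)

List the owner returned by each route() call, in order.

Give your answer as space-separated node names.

Op 1: add NA@62 -> ring=[62:NA]
Op 2: route key 15: smallest pos >= 15 is 62 -> NA
Op 3: add NB@30 -> ring=[30:NB,62:NA]
Op 4: route key 21: smallest pos >= 21 is 30 -> NB
Op 5: add NC@71 -> ring=[30:NB,62:NA,71:NC]
Op 6: add ND@85 -> ring=[30:NB,62:NA,71:NC,85:ND]
Op 7: remove ND -> ring=[30:NB,62:NA,71:NC]

Answer: NA NB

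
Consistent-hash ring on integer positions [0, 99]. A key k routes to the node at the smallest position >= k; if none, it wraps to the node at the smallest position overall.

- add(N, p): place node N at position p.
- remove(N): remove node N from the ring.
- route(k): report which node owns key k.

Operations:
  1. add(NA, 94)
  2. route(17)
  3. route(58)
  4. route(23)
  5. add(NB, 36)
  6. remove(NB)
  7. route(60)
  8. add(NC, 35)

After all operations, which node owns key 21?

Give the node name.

Op 1: add NA@94 -> ring=[94:NA]
Op 2: route key 17: smallest pos >= 17 is 94 -> NA
Op 3: route key 58: smallest pos >= 58 is 94 -> NA
Op 4: route key 23: smallest pos >= 23 is 94 -> NA
Op 5: add NB@36 -> ring=[36:NB,94:NA]
Op 6: remove NB -> ring=[94:NA]
Op 7: route key 60: smallest pos >= 60 is 94 -> NA
Op 8: add NC@35 -> ring=[35:NC,94:NA]
Final route key 21: smallest pos >= 21 is 35 -> NC

Answer: NC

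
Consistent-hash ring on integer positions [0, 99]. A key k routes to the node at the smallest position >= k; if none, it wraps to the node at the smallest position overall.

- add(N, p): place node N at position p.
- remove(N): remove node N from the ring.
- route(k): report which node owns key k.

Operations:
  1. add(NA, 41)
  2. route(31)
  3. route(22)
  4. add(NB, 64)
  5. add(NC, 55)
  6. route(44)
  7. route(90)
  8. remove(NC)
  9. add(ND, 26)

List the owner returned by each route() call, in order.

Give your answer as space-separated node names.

Answer: NA NA NC NA

Derivation:
Op 1: add NA@41 -> ring=[41:NA]
Op 2: route key 31: smallest pos >= 31 is 41 -> NA
Op 3: route key 22: smallest pos >= 22 is 41 -> NA
Op 4: add NB@64 -> ring=[41:NA,64:NB]
Op 5: add NC@55 -> ring=[41:NA,55:NC,64:NB]
Op 6: route key 44: smallest pos >= 44 is 55 -> NC
Op 7: route key 90: none >= 90, wrap to smallest pos 41 -> NA
Op 8: remove NC -> ring=[41:NA,64:NB]
Op 9: add ND@26 -> ring=[26:ND,41:NA,64:NB]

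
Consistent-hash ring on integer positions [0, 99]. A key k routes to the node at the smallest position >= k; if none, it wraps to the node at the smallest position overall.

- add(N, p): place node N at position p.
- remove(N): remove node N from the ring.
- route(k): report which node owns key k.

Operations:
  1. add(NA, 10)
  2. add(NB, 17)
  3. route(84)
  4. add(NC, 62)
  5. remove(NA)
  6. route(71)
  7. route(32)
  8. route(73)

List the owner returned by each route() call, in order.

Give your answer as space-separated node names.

Answer: NA NB NC NB

Derivation:
Op 1: add NA@10 -> ring=[10:NA]
Op 2: add NB@17 -> ring=[10:NA,17:NB]
Op 3: route key 84: none >= 84, wrap to smallest pos 10 -> NA
Op 4: add NC@62 -> ring=[10:NA,17:NB,62:NC]
Op 5: remove NA -> ring=[17:NB,62:NC]
Op 6: route key 71: none >= 71, wrap to smallest pos 17 -> NB
Op 7: route key 32: smallest pos >= 32 is 62 -> NC
Op 8: route key 73: none >= 73, wrap to smallest pos 17 -> NB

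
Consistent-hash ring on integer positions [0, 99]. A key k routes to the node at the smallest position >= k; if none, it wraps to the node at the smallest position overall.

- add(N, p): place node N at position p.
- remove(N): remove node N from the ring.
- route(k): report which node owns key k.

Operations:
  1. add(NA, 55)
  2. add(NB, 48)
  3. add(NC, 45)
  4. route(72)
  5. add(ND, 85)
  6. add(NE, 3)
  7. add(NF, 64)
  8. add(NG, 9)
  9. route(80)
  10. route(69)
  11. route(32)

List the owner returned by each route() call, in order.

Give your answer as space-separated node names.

Op 1: add NA@55 -> ring=[55:NA]
Op 2: add NB@48 -> ring=[48:NB,55:NA]
Op 3: add NC@45 -> ring=[45:NC,48:NB,55:NA]
Op 4: route key 72: none >= 72, wrap to smallest pos 45 -> NC
Op 5: add ND@85 -> ring=[45:NC,48:NB,55:NA,85:ND]
Op 6: add NE@3 -> ring=[3:NE,45:NC,48:NB,55:NA,85:ND]
Op 7: add NF@64 -> ring=[3:NE,45:NC,48:NB,55:NA,64:NF,85:ND]
Op 8: add NG@9 -> ring=[3:NE,9:NG,45:NC,48:NB,55:NA,64:NF,85:ND]
Op 9: route key 80: smallest pos >= 80 is 85 -> ND
Op 10: route key 69: smallest pos >= 69 is 85 -> ND
Op 11: route key 32: smallest pos >= 32 is 45 -> NC

Answer: NC ND ND NC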